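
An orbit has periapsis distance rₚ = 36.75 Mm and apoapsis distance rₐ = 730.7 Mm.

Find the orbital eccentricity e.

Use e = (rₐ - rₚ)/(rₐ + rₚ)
rₚ = 36.75 Mm = 3.675 × 10^7 m
rₐ = 730.7 Mm = 7.307 × 10^8 m
rₐ − rₚ = 6.9395 × 10^8 m
rₐ + rₚ = 7.6745 × 10^8 m
e = (rₐ − rₚ)/(rₐ + rₚ) = 0.904228

Final answer: e = 0.9042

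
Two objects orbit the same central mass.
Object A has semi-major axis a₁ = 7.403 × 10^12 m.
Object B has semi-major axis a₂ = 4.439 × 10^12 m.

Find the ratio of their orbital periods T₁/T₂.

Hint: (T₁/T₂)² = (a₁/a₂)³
a₁ = 7.403 × 10^12 m
a₂ = 4.439 × 10^12 m
a₁/a₂ = 1.66772
T₁/T₂ = (a₁/a₂)^(3/2) = (1.66772)^1.5 = 2.15369

Final answer: T₁/T₂ = 2.154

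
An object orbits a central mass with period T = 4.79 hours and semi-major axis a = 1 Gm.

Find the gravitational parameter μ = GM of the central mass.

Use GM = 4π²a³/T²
T = 4.79 hours = 17244 s
a = 1 Gm = 1 × 10^9 m
a³ = 1 × 10^27 m³
T² = 2.97356 × 10^8 s²
GM = 4π² × (1 × 10^27) / (2.97356 × 10^8) = 1.32765 × 10^20 m³/s²
GM ≈ 1.328 × 10^20 m³/s²

Final answer: GM = 1.328 × 10^20 m³/s²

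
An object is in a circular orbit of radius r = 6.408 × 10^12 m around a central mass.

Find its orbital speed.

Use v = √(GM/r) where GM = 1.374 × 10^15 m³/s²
r = 6.408 × 10^12 m
GM = 1.374 × 10^15 m³/s²
GM/r = (1.374 × 10^15) / (6.408 × 10^12) = 214.419 m²/s²
v = √(GM/r) = 14.6431 m/s ≈ 14.64 m/s

Final answer: 14.64 m/s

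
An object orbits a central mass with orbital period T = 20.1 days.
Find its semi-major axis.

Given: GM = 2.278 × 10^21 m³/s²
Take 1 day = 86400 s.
T = 20.1 days = 1.73664 × 10^6 s
GM = 2.278 × 10^21 m³/s²
Kepler's third law: a³ = GM T² / (4π²)
T² = 3.01592 × 10^12 s²
a³ = (2.278 × 10^21) × (3.01592 × 10^12) / (4π²) = 1.74026 × 10^32 m³
a = (a³)^(1/3) = 5.58305 × 10^10 m ≈ 5.583 × 10^10 m

Final answer: 5.583 × 10^10 m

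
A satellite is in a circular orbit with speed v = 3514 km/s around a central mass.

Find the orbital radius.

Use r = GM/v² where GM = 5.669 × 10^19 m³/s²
v = 3514 km/s = 3.514 × 10^6 m/s
GM = 5.669 × 10^19 m³/s²
v² = 1.23482 × 10^13 m²/s²
r = GM/v² = (5.669 × 10^19) / (1.23482 × 10^13) = 4.59095 × 10^6 m ≈ 4.591 × 10^6 m

Final answer: 4.591 × 10^6 m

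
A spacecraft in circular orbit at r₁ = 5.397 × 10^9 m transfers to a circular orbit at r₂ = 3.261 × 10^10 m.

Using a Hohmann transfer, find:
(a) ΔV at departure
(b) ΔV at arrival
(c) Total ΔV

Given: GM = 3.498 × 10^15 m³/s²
r₁ = 5.397 × 10^9 m
r₂ = 3.261 × 10^10 m
GM = 3.498 × 10^15 m³/s²
Transfer ellipse: a_t = (r₁ + r₂)/2 = 1.90035 × 10^10 m
Circular speed at r₁: v₁ = √(GM/r₁) = 805.07 m/s
Transfer speed at r₁ (periapsis): v₁ₜ = √(GM(2/r₁ − 1/a_t)) = 1054.61 m/s
(a) ΔV₁ = v₁ₜ − v₁ = 249.541 m/s ≈ 249.5 m/s
Circular speed at r₂: v₂ = √(GM/r₂) = 327.517 m/s
Transfer speed at r₂ (apoapsis): v₂ₜ = √(GM(2/r₂ − 1/a_t)) = 174.54 m/s
(b) ΔV₂ = v₂ − v₂ₜ = 152.978 m/s ≈ 153 m/s
(c) ΔV_total = ΔV₁ + ΔV₂ = 402.519 m/s ≈ 402.5 m/s

Final answer:
(a) ΔV₁ = 249.5 m/s
(b) ΔV₂ = 153 m/s
(c) ΔV_total = 402.5 m/s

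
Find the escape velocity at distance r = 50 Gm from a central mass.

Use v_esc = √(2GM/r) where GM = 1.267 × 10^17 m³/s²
r = 50 Gm = 5 × 10^10 m
GM = 1.267 × 10^17 m³/s²
2GM/r = 2 × (1.267 × 10^17) / (5 × 10^10) = 5.068 × 10^6 m²/s²
v_esc = √(2GM/r) = 2251.22 m/s ≈ 2.251 km/s

Final answer: 2.251 km/s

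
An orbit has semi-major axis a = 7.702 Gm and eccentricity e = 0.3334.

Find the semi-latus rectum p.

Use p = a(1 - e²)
a = 7.702 Gm = 7.702 × 10^9 m
e = 0.3334,  e² = 0.111156,  1 − e² = 0.888844
p = a(1 − e²) = 7.702 × 10^9 m × 0.888844 = 6.84588 × 10^9 m ≈ 6.846 Gm

Final answer: p = 6.846 Gm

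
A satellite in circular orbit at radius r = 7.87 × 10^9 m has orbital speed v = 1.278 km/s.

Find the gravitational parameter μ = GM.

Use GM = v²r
r = 7.87 × 10^9 m
v = 1.278 km/s = 1278 m/s
v² = 1.63328 × 10^6 m²/s²
GM = v²r = 1.63328 × 10^6 × 7.87 × 10^9 = 1.28539 × 10^16 m³/s²
GM ≈ 1.285 × 10^16 m³/s²

Final answer: GM = 1.285 × 10^16 m³/s²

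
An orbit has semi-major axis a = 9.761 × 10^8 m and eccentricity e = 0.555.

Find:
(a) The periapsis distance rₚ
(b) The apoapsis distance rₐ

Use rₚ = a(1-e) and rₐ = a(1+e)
a = 9.761 × 10^8 m
e = 0.555:  1 − e = 0.445,  1 + e = 1.555
(a) rₚ = a(1 − e) = 9.761 × 10^8 m × 0.445 = 4.34364 × 10^8 m ≈ 4.344 × 10^8 m
(b) rₐ = a(1 + e) = 9.761 × 10^8 m × 1.555 = 1.51784 × 10^9 m ≈ 1.518 × 10^9 m

Final answer:
(a) rₚ = 4.344 × 10^8 m
(b) rₐ = 1.518 × 10^9 m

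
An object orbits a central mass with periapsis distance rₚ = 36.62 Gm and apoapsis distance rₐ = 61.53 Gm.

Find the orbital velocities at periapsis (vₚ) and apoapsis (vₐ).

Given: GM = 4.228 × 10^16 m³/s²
rₚ = 36.62 Gm = 3.662 × 10^10 m
rₐ = 61.53 Gm = 6.153 × 10^10 m
GM = 4.228 × 10^16 m³/s²
a = (rₚ + rₐ)/2 = 4.9075 × 10^10 m
Vis-viva: v² = GM (2/r − 1/a)
vₚ² = 4.228 × 10^16 × (5.4615 × 10^-11 − 2.0377 × 10^-11) = 1.44758 × 10^6 m²/s²
vₚ = 1203.16 m/s ≈ 1.203 km/s
vₐ² = 4.228 × 10^16 × (3.25045 × 10^-11 − 2.0377 × 10^-11) = 512751 m²/s²
vₐ = 716.066 m/s ≈ 716.1 m/s

Final answer: vₚ = 1.203 km/s, vₐ = 716.1 m/s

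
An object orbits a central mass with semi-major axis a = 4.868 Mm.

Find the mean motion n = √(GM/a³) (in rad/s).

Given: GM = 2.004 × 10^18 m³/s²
a = 4.868 Mm = 4.868 × 10^6 m
GM = 2.004 × 10^18 m³/s²
a³ = 1.15359 × 10^20 m³
GM/a³ = (2.004 × 10^18) / (1.15359 × 10^20) = 0.0173718 s⁻²
n = √(GM/a³) = 0.131802 rad/s ≈ 0.1318 rad/s

Final answer: n = 0.1318 rad/s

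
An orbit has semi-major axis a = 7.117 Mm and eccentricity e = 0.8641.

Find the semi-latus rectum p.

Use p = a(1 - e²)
a = 7.117 Mm = 7.117 × 10^6 m
e = 0.8641,  e² = 0.746669,  1 − e² = 0.253331
p = a(1 − e²) = 7.117 × 10^6 m × 0.253331 = 1.80296 × 10^6 m ≈ 1.803 Mm

Final answer: p = 1.803 Mm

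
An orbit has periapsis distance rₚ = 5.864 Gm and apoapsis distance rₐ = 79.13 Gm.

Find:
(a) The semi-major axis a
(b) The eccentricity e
rₚ = 5.864 Gm = 5.864 × 10^9 m
rₐ = 79.13 Gm = 7.913 × 10^10 m
(a) a = (rₚ + rₐ)/2 = 4.2497 × 10^10 m ≈ 42.5 Gm
(b) e = (rₐ − rₚ)/(rₐ + rₚ) = (7.3266 × 10^10) / (8.4994 × 10^10) = 0.862014

Final answer:
(a) a = 42.5 Gm
(b) e = 0.862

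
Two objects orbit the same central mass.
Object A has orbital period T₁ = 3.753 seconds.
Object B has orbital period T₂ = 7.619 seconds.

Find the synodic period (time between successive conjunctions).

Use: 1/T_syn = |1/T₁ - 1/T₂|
T₁ = 3.753 seconds
T₂ = 7.619 seconds
1/T₁ = 0.266454 s⁻¹
1/T₂ = 0.131251 s⁻¹
|1/T₁ − 1/T₂| = 0.135203 s⁻¹
T_syn = 1 / |1/T₁ − 1/T₂| = 7.3963 s ≈ 7.396 seconds

Final answer: T_syn = 7.396 seconds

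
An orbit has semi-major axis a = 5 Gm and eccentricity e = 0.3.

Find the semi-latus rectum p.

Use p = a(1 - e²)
a = 5 Gm = 5 × 10^9 m
e = 0.3,  e² = 0.09,  1 − e² = 0.91
p = a(1 − e²) = 5 × 10^9 m × 0.91 = 4.55 × 10^9 m ≈ 4.55 Gm

Final answer: p = 4.55 Gm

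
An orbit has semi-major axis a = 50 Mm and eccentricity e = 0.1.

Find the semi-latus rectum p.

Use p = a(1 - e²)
a = 50 Mm = 5 × 10^7 m
e = 0.1,  e² = 0.01,  1 − e² = 0.99
p = a(1 − e²) = 5 × 10^7 m × 0.99 = 4.95 × 10^7 m ≈ 49.5 Mm

Final answer: p = 49.5 Mm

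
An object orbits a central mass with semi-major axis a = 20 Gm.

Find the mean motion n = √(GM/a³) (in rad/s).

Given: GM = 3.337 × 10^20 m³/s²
a = 20 Gm = 2 × 10^10 m
GM = 3.337 × 10^20 m³/s²
a³ = 8 × 10^30 m³
GM/a³ = (3.337 × 10^20) / (8 × 10^30) = 4.17125 × 10^-11 s⁻²
n = √(GM/a³) = 6.45852 × 10^-6 rad/s ≈ 6.459 × 10^-6 rad/s

Final answer: n = 6.459 × 10^-6 rad/s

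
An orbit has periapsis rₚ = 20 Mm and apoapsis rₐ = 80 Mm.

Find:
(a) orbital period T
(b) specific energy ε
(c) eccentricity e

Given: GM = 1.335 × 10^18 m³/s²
rₚ = 20 Mm = 2 × 10^7 m
rₐ = 80 Mm = 8 × 10^7 m
GM = 1.335 × 10^18 m³/s²
a = (rₚ + rₐ)/2 = 5 × 10^7 m
e = (rₐ − rₚ)/(rₐ + rₚ) = (6 × 10^7) / (1 × 10^8) = 0.6
(a) a³ = 1.25 × 10^23 m³;  T = 2π √(a³/GM) = 2π × 305.995 s = 1922.62 s ≈ 32.04 minutes
(b) 2a = 1 × 10^8 m;  ε = −GM/(2a) = -1.335 × 10^10 J/kg ≈ -13.35 GJ/kg
(c) e = 0.6 ≈ 0.6

Final answer:
(a) orbital period T = 32.04 minutes
(b) specific energy ε = -13.35 GJ/kg
(c) eccentricity e = 0.6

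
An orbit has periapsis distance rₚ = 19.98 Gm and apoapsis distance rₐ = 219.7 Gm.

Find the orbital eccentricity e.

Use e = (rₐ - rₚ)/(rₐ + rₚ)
rₚ = 19.98 Gm = 1.998 × 10^10 m
rₐ = 219.7 Gm = 2.197 × 10^11 m
rₐ − rₚ = 1.9972 × 10^11 m
rₐ + rₚ = 2.3968 × 10^11 m
e = (rₐ − rₚ)/(rₐ + rₚ) = 0.833278

Final answer: e = 0.8333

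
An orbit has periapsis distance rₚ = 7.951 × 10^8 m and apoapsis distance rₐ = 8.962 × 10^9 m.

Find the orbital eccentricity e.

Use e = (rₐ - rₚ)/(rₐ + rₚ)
rₚ = 7.951 × 10^8 m
rₐ = 8.962 × 10^9 m
rₐ − rₚ = 8.1669 × 10^9 m
rₐ + rₚ = 9.7571 × 10^9 m
e = (rₐ − rₚ)/(rₐ + rₚ) = 0.837021

Final answer: e = 0.837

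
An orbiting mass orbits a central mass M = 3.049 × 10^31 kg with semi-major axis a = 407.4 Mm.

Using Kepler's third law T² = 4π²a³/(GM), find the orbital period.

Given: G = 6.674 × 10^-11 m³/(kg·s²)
M = 3.049 × 10^31 kg
GM = G × M = 6.674 × 10^-11 × 3.049 × 10^31 = 2.0349 × 10^21 m³/s²
a = 407.4 Mm = 4.074 × 10^8 m
a³ = 6.76181 × 10^25 m³
T = 2π √(a³/GM) = 2π √((6.76181 × 10^25) / (2.0349 × 10^21)) = 2π × 182.289 s
T = 1145.35 s ≈ 19.09 minutes

Final answer: 19.09 minutes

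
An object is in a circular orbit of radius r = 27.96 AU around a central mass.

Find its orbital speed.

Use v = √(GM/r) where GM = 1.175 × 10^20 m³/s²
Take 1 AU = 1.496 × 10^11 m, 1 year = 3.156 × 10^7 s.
r = 27.96 AU = 4.18282 × 10^12 m
GM = 1.175 × 10^20 m³/s²
GM/r = (1.175 × 10^20) / (4.18282 × 10^12) = 2.80911 × 10^7 m²/s²
v = √(GM/r) = 5300.11 m/s ≈ 1.118 AU/year

Final answer: 1.118 AU/year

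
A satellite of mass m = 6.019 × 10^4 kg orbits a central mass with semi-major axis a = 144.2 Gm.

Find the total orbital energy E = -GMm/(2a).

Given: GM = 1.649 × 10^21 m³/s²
a = 144.2 Gm = 1.442 × 10^11 m
GM = 1.649 × 10^21 m³/s²
2a = 2.884 × 10^11 m
GMm = 1.649 × 10^21 × 60190 = 9.92533 × 10^25 m³·kg/s²
E = −GMm/(2a) = -3.44152 × 10^14 J ≈ -344.2 TJ

Final answer: -344.2 TJ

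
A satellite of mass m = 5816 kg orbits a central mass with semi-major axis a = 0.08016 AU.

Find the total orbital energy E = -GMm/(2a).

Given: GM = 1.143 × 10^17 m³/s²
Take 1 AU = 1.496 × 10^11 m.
a = 0.08016 AU = 1.19919 × 10^10 m
GM = 1.143 × 10^17 m³/s²
2a = 2.39839 × 10^10 m
GMm = 1.143 × 10^17 × 5816 = 6.64769 × 10^20 m³·kg/s²
E = −GMm/(2a) = -2.77173 × 10^10 J ≈ -27.72 GJ

Final answer: -27.72 GJ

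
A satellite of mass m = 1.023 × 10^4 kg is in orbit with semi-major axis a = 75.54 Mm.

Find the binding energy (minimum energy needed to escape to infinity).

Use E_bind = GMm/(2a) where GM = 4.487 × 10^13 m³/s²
a = 75.54 Mm = 7.554 × 10^7 m
GM = 4.487 × 10^13 m³/s²
m = 1.023 × 10^4 kg
GMm = 4.487 × 10^13 × 10230 = 4.5902 × 10^17 m³·kg/s²
2a = 1.5108 × 10^8 m
E_bind = GMm/(2a) = 3.03826 × 10^9 J ≈ 3.038 GJ

Final answer: 3.038 GJ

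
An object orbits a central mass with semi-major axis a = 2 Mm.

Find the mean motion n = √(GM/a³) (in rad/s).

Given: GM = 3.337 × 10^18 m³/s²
a = 2 Mm = 2 × 10^6 m
GM = 3.337 × 10^18 m³/s²
a³ = 8 × 10^18 m³
GM/a³ = (3.337 × 10^18) / (8 × 10^18) = 0.417125 s⁻²
n = √(GM/a³) = 0.645852 rad/s ≈ 0.6459 rad/s

Final answer: n = 0.6459 rad/s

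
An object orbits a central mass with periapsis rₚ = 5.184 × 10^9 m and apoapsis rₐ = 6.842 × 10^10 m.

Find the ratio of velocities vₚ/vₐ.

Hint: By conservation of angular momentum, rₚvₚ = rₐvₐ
rₚ = 5.184 × 10^9 m
rₐ = 6.842 × 10^10 m
rₚvₚ = rₐvₐ  ⇒  vₚ/vₐ = rₐ/rₚ
vₚ/vₐ = (6.842 × 10^10) / (5.184 × 10^9) = 13.1983

Final answer: vₚ/vₐ = 13.2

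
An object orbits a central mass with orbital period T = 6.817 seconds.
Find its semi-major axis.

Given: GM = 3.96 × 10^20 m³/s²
T = 6.817 seconds
GM = 3.96 × 10^20 m³/s²
Kepler's third law: a³ = GM T² / (4π²)
T² = 46.4715 s²
a³ = (3.96 × 10^20) × 46.4715 / (4π²) = 4.66146 × 10^20 m³
a = (a³)^(1/3) = 7.75367 × 10^6 m ≈ 7.754 Mm

Final answer: 7.754 Mm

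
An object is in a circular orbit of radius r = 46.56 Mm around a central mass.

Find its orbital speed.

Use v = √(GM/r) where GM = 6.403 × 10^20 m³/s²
r = 46.56 Mm = 4.656 × 10^7 m
GM = 6.403 × 10^20 m³/s²
GM/r = (6.403 × 10^20) / (4.656 × 10^7) = 1.37521 × 10^13 m²/s²
v = √(GM/r) = 3.70839 × 10^6 m/s ≈ 3708 km/s

Final answer: 3708 km/s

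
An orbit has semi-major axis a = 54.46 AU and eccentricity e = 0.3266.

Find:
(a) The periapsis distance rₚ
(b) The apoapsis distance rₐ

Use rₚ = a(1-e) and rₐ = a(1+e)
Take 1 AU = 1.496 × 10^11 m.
a = 54.46 AU = 8.14722 × 10^12 m
e = 0.3266:  1 − e = 0.6734,  1 + e = 1.3266
(a) rₚ = a(1 − e) = 8.14722 × 10^12 m × 0.6734 = 5.48634 × 10^12 m ≈ 36.67 AU
(b) rₐ = a(1 + e) = 8.14722 × 10^12 m × 1.3266 = 1.08081 × 10^13 m ≈ 72.25 AU

Final answer:
(a) rₚ = 36.67 AU
(b) rₐ = 72.25 AU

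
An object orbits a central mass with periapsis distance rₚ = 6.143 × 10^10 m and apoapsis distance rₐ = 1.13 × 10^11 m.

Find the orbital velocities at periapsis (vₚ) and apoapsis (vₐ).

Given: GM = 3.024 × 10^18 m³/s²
rₚ = 6.143 × 10^10 m
rₐ = 1.13 × 10^11 m
GM = 3.024 × 10^18 m³/s²
a = (rₚ + rₐ)/2 = 8.7215 × 10^10 m
Vis-viva: v² = GM (2/r − 1/a)
vₚ² = 3.024 × 10^18 × (3.25574 × 10^-11 − 1.14659 × 10^-11) = 6.37806 × 10^7 m²/s²
vₚ = 7986.28 m/s ≈ 7.986 km/s
vₐ² = 3.024 × 10^18 × (1.76991 × 10^-11 − 1.14659 × 10^-11) = 1.88492 × 10^7 m²/s²
vₐ = 4341.57 m/s ≈ 4.342 km/s

Final answer: vₚ = 7.986 km/s, vₐ = 4.342 km/s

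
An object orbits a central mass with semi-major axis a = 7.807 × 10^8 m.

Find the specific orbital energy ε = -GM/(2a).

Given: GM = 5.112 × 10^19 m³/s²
a = 7.807 × 10^8 m
GM = 5.112 × 10^19 m³/s²
2a = 1.5614 × 10^9 m
ε = −GM/(2a) = -3.27398 × 10^10 J/kg ≈ -32.74 GJ/kg

Final answer: -32.74 GJ/kg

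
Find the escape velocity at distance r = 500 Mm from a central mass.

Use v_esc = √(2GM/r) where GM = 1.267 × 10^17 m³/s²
r = 500 Mm = 5 × 10^8 m
GM = 1.267 × 10^17 m³/s²
2GM/r = 2 × (1.267 × 10^17) / (5 × 10^8) = 5.068 × 10^8 m²/s²
v_esc = √(2GM/r) = 22512.2 m/s ≈ 22.51 km/s

Final answer: 22.51 km/s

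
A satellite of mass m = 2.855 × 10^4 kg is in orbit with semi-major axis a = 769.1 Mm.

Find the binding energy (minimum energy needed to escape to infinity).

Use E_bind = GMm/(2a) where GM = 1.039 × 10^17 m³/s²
a = 769.1 Mm = 7.691 × 10^8 m
GM = 1.039 × 10^17 m³/s²
m = 2.855 × 10^4 kg
GMm = 1.039 × 10^17 × 28550 = 2.96634 × 10^21 m³·kg/s²
2a = 1.5382 × 10^9 m
E_bind = GMm/(2a) = 1.92845 × 10^12 J ≈ 1.928 TJ

Final answer: 1.928 TJ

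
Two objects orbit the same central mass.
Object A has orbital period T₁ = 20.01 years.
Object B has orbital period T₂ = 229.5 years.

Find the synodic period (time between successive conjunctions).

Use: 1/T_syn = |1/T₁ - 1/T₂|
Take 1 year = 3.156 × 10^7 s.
T₁ = 20.01 years = 6.31516 × 10^8 s
T₂ = 229.5 years = 7.24302 × 10^9 s
1/T₁ = 1.58349 × 10^-9 s⁻¹
1/T₂ = 1.38064 × 10^-10 s⁻¹
|1/T₁ − 1/T₂| = 1.44543 × 10^-9 s⁻¹
T_syn = 1 / |1/T₁ − 1/T₂| = 6.91837 × 10^8 s ≈ 21.92 years

Final answer: T_syn = 21.92 years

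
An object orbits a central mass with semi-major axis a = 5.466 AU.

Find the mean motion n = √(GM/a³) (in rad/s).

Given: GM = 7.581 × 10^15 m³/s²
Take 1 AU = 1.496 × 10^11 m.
a = 5.466 AU = 8.17714 × 10^11 m
GM = 7.581 × 10^15 m³/s²
a³ = 5.46769 × 10^35 m³
GM/a³ = (7.581 × 10^15) / (5.46769 × 10^35) = 1.38651 × 10^-20 s⁻²
n = √(GM/a³) = 1.1775 × 10^-10 rad/s ≈ 1.178 × 10^-10 rad/s

Final answer: n = 1.178 × 10^-10 rad/s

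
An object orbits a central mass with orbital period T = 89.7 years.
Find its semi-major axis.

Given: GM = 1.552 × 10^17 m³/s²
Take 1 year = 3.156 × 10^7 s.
T = 89.7 years = 2.83093 × 10^9 s
GM = 1.552 × 10^17 m³/s²
Kepler's third law: a³ = GM T² / (4π²)
T² = 8.01418 × 10^18 s²
a³ = (1.552 × 10^17) × (8.01418 × 10^18) / (4π²) = 3.15058 × 10^34 m³
a = (a³)^(1/3) = 3.15837 × 10^11 m ≈ 315.8 Gm

Final answer: 315.8 Gm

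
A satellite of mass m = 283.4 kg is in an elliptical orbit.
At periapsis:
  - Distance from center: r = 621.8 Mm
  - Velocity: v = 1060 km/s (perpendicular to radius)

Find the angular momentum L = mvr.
r = 621.8 Mm = 6.218 × 10^8 m
v = 1060 km/s = 1.06 × 10^6 m/s
vr = 1.06 × 10^6 × 6.218 × 10^8 = 6.59108 × 10^14 m²/s
L = m × vr = 283.4 × 6.59108 × 10^14 = 1.86791 × 10^17 kg·m²/s ≈ 1.868 × 10^17 kg·m²/s

Final answer: L = 1.868 × 10^17 kg·m²/s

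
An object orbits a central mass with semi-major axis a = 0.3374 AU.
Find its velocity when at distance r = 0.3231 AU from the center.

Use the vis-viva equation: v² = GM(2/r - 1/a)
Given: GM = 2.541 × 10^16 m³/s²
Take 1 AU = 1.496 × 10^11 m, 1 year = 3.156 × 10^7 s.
a = 0.3374 AU = 5.0475 × 10^10 m
r = 0.3231 AU = 4.83358 × 10^10 m
GM = 2.541 × 10^16 m³/s²
2/r − 1/a = 4.13772 × 10^-11 − 1.98118 × 10^-11 = 2.15655 × 10^-11 m⁻¹
v² = GM (2/r − 1/a) = 547978 m²/s²
v = 740.256 m/s ≈ 0.1562 AU/year

Final answer: 0.1562 AU/year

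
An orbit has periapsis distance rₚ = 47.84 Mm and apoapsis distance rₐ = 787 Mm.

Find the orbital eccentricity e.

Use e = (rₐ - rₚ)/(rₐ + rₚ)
rₚ = 47.84 Mm = 4.784 × 10^7 m
rₐ = 787 Mm = 7.87 × 10^8 m
rₐ − rₚ = 7.3916 × 10^8 m
rₐ + rₚ = 8.3484 × 10^8 m
e = (rₐ − rₚ)/(rₐ + rₚ) = 0.885391

Final answer: e = 0.8854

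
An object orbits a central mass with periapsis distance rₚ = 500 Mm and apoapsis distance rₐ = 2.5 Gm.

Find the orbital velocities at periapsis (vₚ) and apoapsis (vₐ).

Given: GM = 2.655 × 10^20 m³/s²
rₚ = 500 Mm = 5 × 10^8 m
rₐ = 2.5 Gm = 2.5 × 10^9 m
GM = 2.655 × 10^20 m³/s²
a = (rₚ + rₐ)/2 = 1.5 × 10^9 m
Vis-viva: v² = GM (2/r − 1/a)
vₚ² = 2.655 × 10^20 × (4 × 10^-9 − 6.66667 × 10^-10) = 8.85 × 10^11 m²/s²
vₚ = 940744 m/s ≈ 940.7 km/s
vₐ² = 2.655 × 10^20 × (8 × 10^-10 − 6.66667 × 10^-10) = 3.54 × 10^10 m²/s²
vₐ = 188149 m/s ≈ 188.1 km/s

Final answer: vₚ = 940.7 km/s, vₐ = 188.1 km/s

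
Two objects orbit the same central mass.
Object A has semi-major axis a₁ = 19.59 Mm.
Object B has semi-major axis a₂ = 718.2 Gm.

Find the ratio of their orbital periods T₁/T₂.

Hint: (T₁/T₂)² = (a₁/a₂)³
a₁ = 19.59 Mm = 1.959 × 10^7 m
a₂ = 718.2 Gm = 7.182 × 10^11 m
a₁/a₂ = 2.72765 × 10^-5
T₁/T₂ = (a₁/a₂)^(3/2) = (2.72765 × 10^-5)^1.5 = 1.42457 × 10^-7

Final answer: T₁/T₂ = 1.425 × 10^-7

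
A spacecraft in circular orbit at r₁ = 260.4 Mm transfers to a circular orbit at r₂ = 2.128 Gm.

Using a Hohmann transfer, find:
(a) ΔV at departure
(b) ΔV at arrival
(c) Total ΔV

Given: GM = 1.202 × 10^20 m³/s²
r₁ = 260.4 Mm = 2.604 × 10^8 m
r₂ = 2.128 Gm = 2.128 × 10^9 m
GM = 1.202 × 10^20 m³/s²
Transfer ellipse: a_t = (r₁ + r₂)/2 = 1.1942 × 10^9 m
Circular speed at r₁: v₁ = √(GM/r₁) = 679410 m/s
Transfer speed at r₁ (periapsis): v₁ₜ = √(GM(2/r₁ − 1/a_t)) = 906941 m/s
(a) ΔV₁ = v₁ₜ − v₁ = 227531 m/s ≈ 227.5 km/s
Circular speed at r₂: v₂ = √(GM/r₂) = 237666 m/s
Transfer speed at r₂ (apoapsis): v₂ₜ = √(GM(2/r₂ − 1/a_t)) = 110981 m/s
(b) ΔV₂ = v₂ − v₂ₜ = 126685 m/s ≈ 126.7 km/s
(c) ΔV_total = ΔV₁ + ΔV₂ = 354216 m/s ≈ 354.2 km/s

Final answer:
(a) ΔV₁ = 227.5 km/s
(b) ΔV₂ = 126.7 km/s
(c) ΔV_total = 354.2 km/s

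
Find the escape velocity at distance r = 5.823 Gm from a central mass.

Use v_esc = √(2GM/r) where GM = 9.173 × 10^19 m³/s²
r = 5.823 Gm = 5.823 × 10^9 m
GM = 9.173 × 10^19 m³/s²
2GM/r = 2 × (9.173 × 10^19) / (5.823 × 10^9) = 3.15061 × 10^10 m²/s²
v_esc = √(2GM/r) = 177500 m/s ≈ 177.5 km/s

Final answer: 177.5 km/s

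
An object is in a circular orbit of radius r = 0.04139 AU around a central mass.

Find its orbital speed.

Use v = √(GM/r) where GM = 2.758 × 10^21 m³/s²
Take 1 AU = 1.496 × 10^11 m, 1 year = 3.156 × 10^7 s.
r = 0.04139 AU = 6.19194 × 10^9 m
GM = 2.758 × 10^21 m³/s²
GM/r = (2.758 × 10^21) / (6.19194 × 10^9) = 4.45417 × 10^11 m²/s²
v = √(GM/r) = 667396 m/s ≈ 140.8 AU/year

Final answer: 140.8 AU/year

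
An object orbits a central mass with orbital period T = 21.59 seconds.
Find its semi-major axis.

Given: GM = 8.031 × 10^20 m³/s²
T = 21.59 seconds
GM = 8.031 × 10^20 m³/s²
Kepler's third law: a³ = GM T² / (4π²)
T² = 466.128 s²
a³ = (8.031 × 10^20) × 466.128 / (4π²) = 9.48233 × 10^21 m³
a = (a³)^(1/3) = 2.1166 × 10^7 m ≈ 21.17 Mm

Final answer: 21.17 Mm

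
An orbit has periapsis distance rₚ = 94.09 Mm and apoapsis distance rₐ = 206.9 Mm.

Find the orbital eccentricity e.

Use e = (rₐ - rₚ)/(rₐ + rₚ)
rₚ = 94.09 Mm = 9.409 × 10^7 m
rₐ = 206.9 Mm = 2.069 × 10^8 m
rₐ − rₚ = 1.1281 × 10^8 m
rₐ + rₚ = 3.0099 × 10^8 m
e = (rₐ − rₚ)/(rₐ + rₚ) = 0.374797

Final answer: e = 0.3748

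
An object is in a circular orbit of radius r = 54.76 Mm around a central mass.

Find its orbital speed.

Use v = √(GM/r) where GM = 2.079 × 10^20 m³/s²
r = 54.76 Mm = 5.476 × 10^7 m
GM = 2.079 × 10^20 m³/s²
GM/r = (2.079 × 10^20) / (5.476 × 10^7) = 3.79657 × 10^12 m²/s²
v = √(GM/r) = 1.94848 × 10^6 m/s ≈ 1948 km/s

Final answer: 1948 km/s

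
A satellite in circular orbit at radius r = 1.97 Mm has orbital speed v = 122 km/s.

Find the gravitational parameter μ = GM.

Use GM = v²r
r = 1.97 Mm = 1.97 × 10^6 m
v = 122 km/s = 122000 m/s
v² = 1.4884 × 10^10 m²/s²
GM = v²r = 1.4884 × 10^10 × 1.97 × 10^6 = 2.93215 × 10^16 m³/s²
GM ≈ 2.932 × 10^16 m³/s²

Final answer: GM = 2.932 × 10^16 m³/s²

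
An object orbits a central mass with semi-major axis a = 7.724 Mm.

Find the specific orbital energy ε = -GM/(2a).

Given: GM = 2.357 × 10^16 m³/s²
a = 7.724 Mm = 7.724 × 10^6 m
GM = 2.357 × 10^16 m³/s²
2a = 1.5448 × 10^7 m
ε = −GM/(2a) = -1.52576 × 10^9 J/kg ≈ -1.526 GJ/kg

Final answer: -1.526 GJ/kg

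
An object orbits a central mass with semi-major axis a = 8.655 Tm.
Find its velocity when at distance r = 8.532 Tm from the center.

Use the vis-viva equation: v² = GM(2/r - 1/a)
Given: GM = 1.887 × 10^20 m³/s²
a = 8.655 Tm = 8.655 × 10^12 m
r = 8.532 Tm = 8.532 × 10^12 m
GM = 1.887 × 10^20 m³/s²
2/r − 1/a = 2.34412 × 10^-13 − 1.1554 × 10^-13 = 1.18871 × 10^-13 m⁻¹
v² = GM (2/r − 1/a) = 2.2431 × 10^7 m²/s²
v = 4736.14 m/s ≈ 4.736 km/s

Final answer: 4.736 km/s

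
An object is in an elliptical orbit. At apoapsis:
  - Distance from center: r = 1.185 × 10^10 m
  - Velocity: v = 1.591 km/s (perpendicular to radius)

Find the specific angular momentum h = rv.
r = 1.185 × 10^10 m
v = 1.591 km/s = 1591 m/s
h = rv = 1.185 × 10^10 × 1591 = 1.88534 × 10^13 m²/s ≈ 1.885 × 10^13 m²/s

Final answer: h = 1.885 × 10^13 m²/s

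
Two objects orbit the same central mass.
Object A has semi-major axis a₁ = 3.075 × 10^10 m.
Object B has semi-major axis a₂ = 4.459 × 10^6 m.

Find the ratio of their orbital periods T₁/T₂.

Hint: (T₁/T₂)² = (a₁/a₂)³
a₁ = 3.075 × 10^10 m
a₂ = 4.459 × 10^6 m
a₁/a₂ = 6896.17
T₁/T₂ = (a₁/a₂)^(3/2) = (6896.17)^1.5 = 572679

Final answer: T₁/T₂ = 5.727 × 10^5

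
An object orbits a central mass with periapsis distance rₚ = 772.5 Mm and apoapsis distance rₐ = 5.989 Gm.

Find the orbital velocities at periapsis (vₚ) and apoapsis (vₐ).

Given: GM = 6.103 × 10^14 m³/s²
rₚ = 772.5 Mm = 7.725 × 10^8 m
rₐ = 5.989 Gm = 5.989 × 10^9 m
GM = 6.103 × 10^14 m³/s²
a = (rₚ + rₐ)/2 = 3.38075 × 10^9 m
Vis-viva: v² = GM (2/r − 1/a)
vₚ² = 6.103 × 10^14 × (2.589 × 10^-9 − 2.95792 × 10^-10) = 1.39954 × 10^6 m²/s²
vₚ = 1183.02 m/s ≈ 1.183 km/s
vₐ² = 6.103 × 10^14 × (3.33946 × 10^-10 − 2.95792 × 10^-10) = 23284.9 m²/s²
vₐ = 152.594 m/s ≈ 152.6 m/s

Final answer: vₚ = 1.183 km/s, vₐ = 152.6 m/s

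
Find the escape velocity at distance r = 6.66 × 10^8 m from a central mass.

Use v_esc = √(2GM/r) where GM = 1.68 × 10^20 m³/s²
r = 6.66 × 10^8 m
GM = 1.68 × 10^20 m³/s²
2GM/r = 2 × (1.68 × 10^20) / (6.66 × 10^8) = 5.04505 × 10^11 m²/s²
v_esc = √(2GM/r) = 710285 m/s ≈ 710.3 km/s

Final answer: 710.3 km/s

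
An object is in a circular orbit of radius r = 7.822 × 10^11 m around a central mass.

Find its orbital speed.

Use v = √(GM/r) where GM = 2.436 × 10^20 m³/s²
r = 7.822 × 10^11 m
GM = 2.436 × 10^20 m³/s²
GM/r = (2.436 × 10^20) / (7.822 × 10^11) = 3.11429 × 10^8 m²/s²
v = √(GM/r) = 17647.4 m/s ≈ 17.65 km/s

Final answer: 17.65 km/s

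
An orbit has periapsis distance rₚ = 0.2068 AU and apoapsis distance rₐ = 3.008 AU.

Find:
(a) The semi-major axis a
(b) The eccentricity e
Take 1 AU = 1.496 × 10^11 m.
rₚ = 0.2068 AU = 3.09373 × 10^10 m
rₐ = 3.008 AU = 4.49997 × 10^11 m
(a) a = (rₚ + rₐ)/2 = 2.40467 × 10^11 m ≈ 1.607 AU
(b) e = (rₐ − rₚ)/(rₐ + rₚ) = (4.1906 × 10^11) / (4.80934 × 10^11) = 0.871345

Final answer:
(a) a = 1.607 AU
(b) e = 0.8713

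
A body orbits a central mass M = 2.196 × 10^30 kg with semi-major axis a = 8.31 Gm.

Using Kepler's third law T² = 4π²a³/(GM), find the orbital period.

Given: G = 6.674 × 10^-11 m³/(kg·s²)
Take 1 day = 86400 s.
M = 2.196 × 10^30 kg
GM = G × M = 6.674 × 10^-11 × 2.196 × 10^30 = 1.46561 × 10^20 m³/s²
a = 8.31 Gm = 8.31 × 10^9 m
a³ = 5.73856 × 10^29 m³
T = 2π √(a³/GM) = 2π √((5.73856 × 10^29) / (1.46561 × 10^20)) = 2π × 62573.8 s
T = 393163 s ≈ 4.55 days

Final answer: 4.55 days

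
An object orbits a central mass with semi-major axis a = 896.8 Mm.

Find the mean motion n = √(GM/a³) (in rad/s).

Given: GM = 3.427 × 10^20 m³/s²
a = 896.8 Mm = 8.968 × 10^8 m
GM = 3.427 × 10^20 m³/s²
a³ = 7.21252 × 10^26 m³
GM/a³ = (3.427 × 10^20) / (7.21252 × 10^26) = 4.75146 × 10^-7 s⁻²
n = √(GM/a³) = 0.000689309 rad/s ≈ 0.0006893 rad/s

Final answer: n = 0.0006893 rad/s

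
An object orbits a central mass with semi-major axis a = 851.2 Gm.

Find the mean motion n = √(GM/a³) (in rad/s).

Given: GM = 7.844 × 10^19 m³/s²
a = 851.2 Gm = 8.512 × 10^11 m
GM = 7.844 × 10^19 m³/s²
a³ = 6.1673 × 10^35 m³
GM/a³ = (7.844 × 10^19) / (6.1673 × 10^35) = 1.27187 × 10^-16 s⁻²
n = √(GM/a³) = 1.12777 × 10^-8 rad/s ≈ 1.128 × 10^-8 rad/s

Final answer: n = 1.128 × 10^-8 rad/s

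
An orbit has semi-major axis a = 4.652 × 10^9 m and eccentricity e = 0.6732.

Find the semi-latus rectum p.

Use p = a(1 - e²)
a = 4.652 × 10^9 m
e = 0.6732,  e² = 0.453198,  1 − e² = 0.546802
p = a(1 − e²) = 4.652 × 10^9 m × 0.546802 = 2.54372 × 10^9 m ≈ 2.544 × 10^9 m

Final answer: p = 2.544 × 10^9 m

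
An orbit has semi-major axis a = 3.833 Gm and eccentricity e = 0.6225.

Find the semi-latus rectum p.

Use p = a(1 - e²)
a = 3.833 Gm = 3.833 × 10^9 m
e = 0.6225,  e² = 0.387506,  1 − e² = 0.612494
p = a(1 − e²) = 3.833 × 10^9 m × 0.612494 = 2.34769 × 10^9 m ≈ 2.348 Gm

Final answer: p = 2.348 Gm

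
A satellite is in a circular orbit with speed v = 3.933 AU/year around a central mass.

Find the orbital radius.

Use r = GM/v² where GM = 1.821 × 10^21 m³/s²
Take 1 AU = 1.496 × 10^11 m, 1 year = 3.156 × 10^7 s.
v = 3.933 AU/year = 18643.1 m/s
GM = 1.821 × 10^21 m³/s²
v² = 3.47566 × 10^8 m²/s²
r = GM/v² = (1.821 × 10^21) / (3.47566 × 10^8) = 5.2393 × 10^12 m ≈ 35.02 AU

Final answer: 35.02 AU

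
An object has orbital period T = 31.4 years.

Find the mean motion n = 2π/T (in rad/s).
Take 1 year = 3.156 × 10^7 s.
T = 31.4 years = 9.90984 × 10^8 s
n = 2π / (9.90984 × 10^8 s) = 6.34035 × 10^-9 rad/s ≈ 6.34 × 10^-9 rad/s

Final answer: n = 6.34 × 10^-9 rad/s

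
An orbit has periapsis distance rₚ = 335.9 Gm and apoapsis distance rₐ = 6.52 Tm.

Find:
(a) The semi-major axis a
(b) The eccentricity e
rₚ = 335.9 Gm = 3.359 × 10^11 m
rₐ = 6.52 Tm = 6.52 × 10^12 m
(a) a = (rₚ + rₐ)/2 = 3.42795 × 10^12 m ≈ 3.428 Tm
(b) e = (rₐ − rₚ)/(rₐ + rₚ) = (6.1841 × 10^12) / (6.8559 × 10^12) = 0.902011

Final answer:
(a) a = 3.428 Tm
(b) e = 0.902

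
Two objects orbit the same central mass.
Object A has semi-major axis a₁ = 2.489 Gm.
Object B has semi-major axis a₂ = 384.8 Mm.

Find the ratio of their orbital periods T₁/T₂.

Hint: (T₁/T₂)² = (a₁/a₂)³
a₁ = 2.489 Gm = 2.489 × 10^9 m
a₂ = 384.8 Mm = 3.848 × 10^8 m
a₁/a₂ = 6.4683
T₁/T₂ = (a₁/a₂)^(3/2) = (6.4683)^1.5 = 16.4507

Final answer: T₁/T₂ = 16.45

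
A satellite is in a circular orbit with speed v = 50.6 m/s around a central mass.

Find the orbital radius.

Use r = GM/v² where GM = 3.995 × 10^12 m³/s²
v = 50.6 m/s
GM = 3.995 × 10^12 m³/s²
v² = 2560.36 m²/s²
r = GM/v² = (3.995 × 10^12) / 2560.36 = 1.56033 × 10^9 m ≈ 1.56 Gm

Final answer: 1.56 Gm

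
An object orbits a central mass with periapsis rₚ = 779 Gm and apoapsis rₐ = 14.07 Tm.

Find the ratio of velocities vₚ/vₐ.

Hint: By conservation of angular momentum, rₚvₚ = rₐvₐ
rₚ = 779 Gm = 7.79 × 10^11 m
rₐ = 14.07 Tm = 1.407 × 10^13 m
rₚvₚ = rₐvₐ  ⇒  vₚ/vₐ = rₐ/rₚ
vₚ/vₐ = (1.407 × 10^13) / (7.79 × 10^11) = 18.0616

Final answer: vₚ/vₐ = 18.06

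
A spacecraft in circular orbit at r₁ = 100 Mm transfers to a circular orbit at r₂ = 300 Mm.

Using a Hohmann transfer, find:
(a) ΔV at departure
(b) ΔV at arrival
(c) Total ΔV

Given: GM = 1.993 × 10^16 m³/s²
r₁ = 100 Mm = 1 × 10^8 m
r₂ = 300 Mm = 3 × 10^8 m
GM = 1.993 × 10^16 m³/s²
Transfer ellipse: a_t = (r₁ + r₂)/2 = 2 × 10^8 m
Circular speed at r₁: v₁ = √(GM/r₁) = 14117.4 m/s
Transfer speed at r₁ (periapsis): v₁ₜ = √(GM(2/r₁ − 1/a_t)) = 17290.2 m/s
(a) ΔV₁ = v₁ₜ − v₁ = 3172.81 m/s ≈ 3.173 km/s
Circular speed at r₂: v₂ = √(GM/r₂) = 8150.66 m/s
Transfer speed at r₂ (apoapsis): v₂ₜ = √(GM(2/r₂ − 1/a_t)) = 5763.39 m/s
(b) ΔV₂ = v₂ − v₂ₜ = 2387.27 m/s ≈ 2.387 km/s
(c) ΔV_total = ΔV₁ + ΔV₂ = 5560.08 m/s ≈ 5.56 km/s

Final answer:
(a) ΔV₁ = 3.173 km/s
(b) ΔV₂ = 2.387 km/s
(c) ΔV_total = 5.56 km/s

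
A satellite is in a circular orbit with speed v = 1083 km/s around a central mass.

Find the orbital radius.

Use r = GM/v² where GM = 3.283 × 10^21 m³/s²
v = 1083 km/s = 1.083 × 10^6 m/s
GM = 3.283 × 10^21 m³/s²
v² = 1.17289 × 10^12 m²/s²
r = GM/v² = (3.283 × 10^21) / (1.17289 × 10^12) = 2.79907 × 10^9 m ≈ 2.799 Gm

Final answer: 2.799 Gm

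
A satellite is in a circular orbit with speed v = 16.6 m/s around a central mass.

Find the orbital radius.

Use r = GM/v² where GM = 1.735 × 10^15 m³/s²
v = 16.6 m/s
GM = 1.735 × 10^15 m³/s²
v² = 275.56 m²/s²
r = GM/v² = (1.735 × 10^15) / 275.56 = 6.29627 × 10^12 m ≈ 6.296 Tm

Final answer: 6.296 Tm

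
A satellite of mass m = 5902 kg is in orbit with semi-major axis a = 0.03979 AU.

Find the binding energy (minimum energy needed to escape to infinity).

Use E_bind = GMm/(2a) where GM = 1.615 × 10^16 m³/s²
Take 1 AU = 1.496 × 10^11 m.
a = 0.03979 AU = 5.95258 × 10^9 m
GM = 1.615 × 10^16 m³/s²
m = 5902 kg
GMm = 1.615 × 10^16 × 5902 = 9.53173 × 10^19 m³·kg/s²
2a = 1.19052 × 10^10 m
E_bind = GMm/(2a) = 8.00638 × 10^9 J ≈ 8.006 GJ

Final answer: 8.006 GJ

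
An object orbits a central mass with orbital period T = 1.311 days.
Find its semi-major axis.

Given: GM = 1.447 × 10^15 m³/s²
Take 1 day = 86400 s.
T = 1.311 days = 113270 s
GM = 1.447 × 10^15 m³/s²
Kepler's third law: a³ = GM T² / (4π²)
T² = 1.28302 × 10^10 s²
a³ = (1.447 × 10^15) × (1.28302 × 10^10) / (4π²) = 4.70264 × 10^23 m³
a = (a³)^(1/3) = 7.77644 × 10^7 m ≈ 77.76 Mm

Final answer: 77.76 Mm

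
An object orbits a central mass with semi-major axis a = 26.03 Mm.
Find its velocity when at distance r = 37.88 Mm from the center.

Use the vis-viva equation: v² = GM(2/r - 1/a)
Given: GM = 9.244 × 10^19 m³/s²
a = 26.03 Mm = 2.603 × 10^7 m
r = 37.88 Mm = 3.788 × 10^7 m
GM = 9.244 × 10^19 m³/s²
2/r − 1/a = 5.27983 × 10^-8 − 3.84172 × 10^-8 = 1.43811 × 10^-8 m⁻¹
v² = GM (2/r − 1/a) = 1.32939 × 10^12 m²/s²
v = 1.15299 × 10^6 m/s ≈ 1153 km/s

Final answer: 1153 km/s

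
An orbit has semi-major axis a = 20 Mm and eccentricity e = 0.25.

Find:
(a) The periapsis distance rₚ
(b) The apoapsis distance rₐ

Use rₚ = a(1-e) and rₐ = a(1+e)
a = 20 Mm = 2 × 10^7 m
e = 0.25:  1 − e = 0.75,  1 + e = 1.25
(a) rₚ = a(1 − e) = 2 × 10^7 m × 0.75 = 1.5 × 10^7 m ≈ 15 Mm
(b) rₐ = a(1 + e) = 2 × 10^7 m × 1.25 = 2.5 × 10^7 m ≈ 25 Mm

Final answer:
(a) rₚ = 15 Mm
(b) rₐ = 25 Mm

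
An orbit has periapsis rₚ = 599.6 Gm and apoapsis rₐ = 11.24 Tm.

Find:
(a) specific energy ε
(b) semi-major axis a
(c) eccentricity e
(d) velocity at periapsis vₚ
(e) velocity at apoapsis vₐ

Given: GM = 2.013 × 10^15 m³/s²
rₚ = 599.6 Gm = 5.996 × 10^11 m
rₐ = 11.24 Tm = 1.124 × 10^13 m
GM = 2.013 × 10^15 m³/s²
a = (rₚ + rₐ)/2 = 5.9198 × 10^12 m
e = (rₐ − rₚ)/(rₐ + rₚ) = (1.06404 × 10^13) / (1.18396 × 10^13) = 0.898713
(a) 2a = 1.18396 × 10^13 m;  ε = −GM/(2a) = -170.023 J/kg ≈ -170 J/kg
(b) a = 5.9198 × 10^12 m ≈ 5.92 Tm
(c) e = 0.898713 ≈ 0.8987
(d) vₚ² = GM (2/rₚ − 1/a) = 2.013 × 10^15 × (3.33556 × 10^-12 − 1.68925 × 10^-13) = 6374.43 m²/s²;  vₚ = 79.84 m/s ≈ 79.84 m/s
(e) vₐ² = GM (2/rₐ − 1/a) = 2.013 × 10^15 × (1.77936 × 10^-13 − 1.68925 × 10^-13) = 18.1398 m²/s²;  vₐ = 4.25908 m/s ≈ 4.259 m/s

Final answer:
(a) specific energy ε = -170 J/kg
(b) semi-major axis a = 5.92 Tm
(c) eccentricity e = 0.8987
(d) velocity at periapsis vₚ = 79.84 m/s
(e) velocity at apoapsis vₐ = 4.259 m/s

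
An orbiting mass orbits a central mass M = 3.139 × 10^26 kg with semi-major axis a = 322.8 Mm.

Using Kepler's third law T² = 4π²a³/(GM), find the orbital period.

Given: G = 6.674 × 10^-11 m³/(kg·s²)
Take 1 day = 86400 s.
M = 3.139 × 10^26 kg
GM = G × M = 6.674 × 10^-11 × 3.139 × 10^26 = 2.09497 × 10^16 m³/s²
a = 322.8 Mm = 3.228 × 10^8 m
a³ = 3.36357 × 10^25 m³
T = 2π √(a³/GM) = 2π √((3.36357 × 10^25) / (2.09497 × 10^16)) = 2π × 40069.3 s
T = 251763 s ≈ 2.914 days

Final answer: 2.914 days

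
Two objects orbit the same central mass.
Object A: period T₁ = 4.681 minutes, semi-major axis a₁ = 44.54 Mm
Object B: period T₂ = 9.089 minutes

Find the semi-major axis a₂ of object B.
T₁ = 4.681 minutes = 280.86 s
T₂ = 9.089 minutes = 545.34 s
a₁ = 44.54 Mm = 4.454 × 10^7 m
Kepler's third law: (T₂/T₁)² = (a₂/a₁)³  ⇒  a₂ = a₁ (T₂/T₁)^(2/3)
T₂/T₁ = 1.94168
(T₂/T₁)^(2/3) = 1.55639
a₂ = 4.454 × 10^7 m × 1.55639 = 6.93216 × 10^7 m ≈ 69.32 Mm

Final answer: a₂ = 69.32 Mm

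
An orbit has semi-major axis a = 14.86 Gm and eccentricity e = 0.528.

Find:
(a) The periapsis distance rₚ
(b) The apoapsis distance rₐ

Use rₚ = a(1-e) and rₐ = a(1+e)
a = 14.86 Gm = 1.486 × 10^10 m
e = 0.528:  1 − e = 0.472,  1 + e = 1.528
(a) rₚ = a(1 − e) = 1.486 × 10^10 m × 0.472 = 7.01392 × 10^9 m ≈ 7.014 Gm
(b) rₐ = a(1 + e) = 1.486 × 10^10 m × 1.528 = 2.27061 × 10^10 m ≈ 22.71 Gm

Final answer:
(a) rₚ = 7.014 Gm
(b) rₐ = 22.71 Gm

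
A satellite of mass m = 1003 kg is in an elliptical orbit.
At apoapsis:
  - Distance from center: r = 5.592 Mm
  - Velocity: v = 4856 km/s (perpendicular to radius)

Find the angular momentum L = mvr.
r = 5.592 Mm = 5.592 × 10^6 m
v = 4856 km/s = 4.856 × 10^6 m/s
vr = 4.856 × 10^6 × 5.592 × 10^6 = 2.71548 × 10^13 m²/s
L = m × vr = 1003 × 2.71548 × 10^13 = 2.72362 × 10^16 kg·m²/s ≈ 2.724 × 10^16 kg·m²/s

Final answer: L = 2.724 × 10^16 kg·m²/s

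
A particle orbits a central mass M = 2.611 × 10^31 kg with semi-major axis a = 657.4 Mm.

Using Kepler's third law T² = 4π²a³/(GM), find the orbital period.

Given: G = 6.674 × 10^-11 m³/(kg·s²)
M = 2.611 × 10^31 kg
GM = G × M = 6.674 × 10^-11 × 2.611 × 10^31 = 1.74258 × 10^21 m³/s²
a = 657.4 Mm = 6.574 × 10^8 m
a³ = 2.84112 × 10^26 m³
T = 2π √(a³/GM) = 2π √((2.84112 × 10^26) / (1.74258 × 10^21)) = 2π × 403.783 s
T = 2537.04 s ≈ 42.28 minutes

Final answer: 42.28 minutes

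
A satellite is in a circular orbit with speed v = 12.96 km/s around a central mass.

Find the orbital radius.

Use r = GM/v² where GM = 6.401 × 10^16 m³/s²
v = 12.96 km/s = 12960 m/s
GM = 6.401 × 10^16 m³/s²
v² = 1.67962 × 10^8 m²/s²
r = GM/v² = (6.401 × 10^16) / (1.67962 × 10^8) = 3.81099 × 10^8 m ≈ 3.811 × 10^8 m

Final answer: 3.811 × 10^8 m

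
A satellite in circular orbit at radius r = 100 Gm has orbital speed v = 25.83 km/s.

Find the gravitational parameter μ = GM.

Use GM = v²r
r = 100 Gm = 1 × 10^11 m
v = 25.83 km/s = 25830 m/s
v² = 6.67189 × 10^8 m²/s²
GM = v²r = 6.67189 × 10^8 × 1 × 10^11 = 6.67189 × 10^19 m³/s²
GM ≈ 6.672 × 10^19 m³/s²

Final answer: GM = 6.672 × 10^19 m³/s²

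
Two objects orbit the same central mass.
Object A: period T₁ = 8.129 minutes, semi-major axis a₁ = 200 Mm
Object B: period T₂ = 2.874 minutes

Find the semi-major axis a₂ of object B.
T₁ = 8.129 minutes = 487.74 s
T₂ = 2.874 minutes = 172.44 s
a₁ = 200 Mm = 2 × 10^8 m
Kepler's third law: (T₂/T₁)² = (a₂/a₁)³  ⇒  a₂ = a₁ (T₂/T₁)^(2/3)
T₂/T₁ = 0.353549
(T₂/T₁)^(2/3) = 0.499996
a₂ = 2 × 10^8 m × 0.499996 = 9.99992 × 10^7 m ≈ 100 Mm

Final answer: a₂ = 100 Mm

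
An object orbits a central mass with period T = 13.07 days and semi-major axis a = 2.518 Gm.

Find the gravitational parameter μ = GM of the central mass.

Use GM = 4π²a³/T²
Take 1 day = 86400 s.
T = 13.07 days = 1.12925 × 10^6 s
a = 2.518 Gm = 2.518 × 10^9 m
a³ = 1.59649 × 10^28 m³
T² = 1.2752 × 10^12 s²
GM = 4π² × (1.59649 × 10^28) / (1.2752 × 10^12) = 4.94252 × 10^17 m³/s²
GM ≈ 4.943 × 10^17 m³/s²

Final answer: GM = 4.943 × 10^17 m³/s²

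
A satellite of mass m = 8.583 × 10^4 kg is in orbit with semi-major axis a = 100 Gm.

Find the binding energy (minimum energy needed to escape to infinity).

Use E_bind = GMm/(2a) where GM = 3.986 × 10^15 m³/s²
a = 100 Gm = 1 × 10^11 m
GM = 3.986 × 10^15 m³/s²
m = 8.583 × 10^4 kg
GMm = 3.986 × 10^15 × 85830 = 3.42118 × 10^20 m³·kg/s²
2a = 2 × 10^11 m
E_bind = GMm/(2a) = 1.71059 × 10^9 J ≈ 1.711 GJ

Final answer: 1.711 GJ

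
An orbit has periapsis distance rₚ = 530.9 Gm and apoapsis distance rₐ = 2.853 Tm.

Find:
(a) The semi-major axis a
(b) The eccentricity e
rₚ = 530.9 Gm = 5.309 × 10^11 m
rₐ = 2.853 Tm = 2.853 × 10^12 m
(a) a = (rₚ + rₐ)/2 = 1.69195 × 10^12 m ≈ 1.692 Tm
(b) e = (rₐ − rₚ)/(rₐ + rₚ) = (2.3221 × 10^12) / (3.3839 × 10^12) = 0.68622

Final answer:
(a) a = 1.692 Tm
(b) e = 0.6862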